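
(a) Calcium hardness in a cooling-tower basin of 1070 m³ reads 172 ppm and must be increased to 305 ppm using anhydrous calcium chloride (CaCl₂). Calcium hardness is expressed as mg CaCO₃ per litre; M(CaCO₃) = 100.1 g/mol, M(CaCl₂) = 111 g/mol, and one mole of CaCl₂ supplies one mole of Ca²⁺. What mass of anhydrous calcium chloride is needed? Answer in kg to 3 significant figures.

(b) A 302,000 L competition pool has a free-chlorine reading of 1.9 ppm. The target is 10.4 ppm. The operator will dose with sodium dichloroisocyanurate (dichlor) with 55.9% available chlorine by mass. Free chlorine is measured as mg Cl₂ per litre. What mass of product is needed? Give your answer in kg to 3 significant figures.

(a) Volume: 1070 m³ = 1,070,000 L.
(a) Hardness to add: (305 − 172) = 133 mg/L as CaCO₃ × 1,070,000 L = 142,300 g as CaCO₃.
(a) Moles of Ca²⁺ (1 mol Ca²⁺ ≡ 1 mol CaCO₃): 142,300 / 100.1 g/mol = 1422 mol.
(a) Mass of CaCl₂: 1422 × 111 = 157,800 g.

(b) Chlorine deficit: 10.4 − 1.9 = 8.5 ppm = 8.5 mg/L as Cl₂.
(b) Cl₂ equivalent needed: 8.5 mg/L × 302,000 L = 2,567,000 mg = 2567 g.
(b) Product at 55.9% available chlorine: 2567 / 0.559 = 4592 g.

(a) 158 kg; (b) 4.59 kg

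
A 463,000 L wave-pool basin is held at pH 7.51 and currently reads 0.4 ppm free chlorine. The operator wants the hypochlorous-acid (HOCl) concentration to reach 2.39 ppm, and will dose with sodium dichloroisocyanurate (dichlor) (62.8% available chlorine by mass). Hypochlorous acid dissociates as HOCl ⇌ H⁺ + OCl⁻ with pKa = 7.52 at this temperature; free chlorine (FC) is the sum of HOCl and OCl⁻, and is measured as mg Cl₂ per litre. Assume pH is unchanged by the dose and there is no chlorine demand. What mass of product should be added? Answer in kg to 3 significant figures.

[OCl⁻]/[HOCl] = 10^(pH − pKa) = 10^(7.51 − 7.52) = 0.9772; fraction as HOCl = 1/(1 + 0.9772) = 0.5058.
Free chlorine required for 2.39 ppm HOCl: 2.39 / 0.5058 = 4.726 ppm.
FC to add: 4.726 − 0.4 = 4.326 mg/L as Cl₂.
Cl₂ equivalent: 4.326 mg/L × 463,000 L = 2003 g.
Product at 62.8% available Cl: 2003 / 0.628 = 3189 g.

3.19 kg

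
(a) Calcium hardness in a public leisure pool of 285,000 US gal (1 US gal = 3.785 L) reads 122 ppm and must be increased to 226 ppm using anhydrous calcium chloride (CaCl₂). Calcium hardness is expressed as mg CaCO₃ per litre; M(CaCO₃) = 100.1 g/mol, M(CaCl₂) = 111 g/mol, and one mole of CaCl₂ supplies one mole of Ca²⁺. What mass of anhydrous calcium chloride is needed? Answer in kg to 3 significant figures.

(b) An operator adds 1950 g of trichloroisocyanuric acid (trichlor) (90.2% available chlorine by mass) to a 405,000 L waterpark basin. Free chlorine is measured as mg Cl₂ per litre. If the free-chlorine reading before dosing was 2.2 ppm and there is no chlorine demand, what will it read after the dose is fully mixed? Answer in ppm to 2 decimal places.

(a) 124 kg; (b) 6.54 ppm

(a) Volume: 285,000 US gal × 3.785 L/gal = 1,078,725 L.
(a) Hardness to add: (226 − 122) = 104 mg/L as CaCO₃ × 1,078,725 L = 112,200 g as CaCO₃.
(a) Moles of Ca²⁺ (1 mol Ca²⁺ ≡ 1 mol CaCO₃): 112,200 / 100.1 g/mol = 1121 mol.
(a) Mass of CaCl₂: 1121 × 111 = 124,400 g.

(b) Available chlorine delivered: 1950 g × 0.902 = 1759 g as Cl₂.
(b) Concentration rise: 1759 g / 405,000 L = 4.343 mg/L = 4.34 ppm.
(b) Final FC: 2.2 + 4.34 = 6.54 ppm.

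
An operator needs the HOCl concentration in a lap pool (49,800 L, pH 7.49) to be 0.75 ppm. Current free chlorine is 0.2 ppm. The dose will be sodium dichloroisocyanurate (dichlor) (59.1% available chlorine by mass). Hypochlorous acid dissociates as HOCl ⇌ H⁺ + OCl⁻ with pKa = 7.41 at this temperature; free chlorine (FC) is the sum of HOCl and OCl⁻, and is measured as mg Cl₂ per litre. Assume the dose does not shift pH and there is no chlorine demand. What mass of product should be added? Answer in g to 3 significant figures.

122 g

[OCl⁻]/[HOCl] = 10^(pH − pKa) = 10^(7.49 − 7.41) = 1.202; fraction as HOCl = 1/(1 + 1.202) = 0.4541.
Free chlorine required for 0.75 ppm HOCl: 0.75 / 0.4541 = 1.652 ppm.
FC to add: 1.652 − 0.2 = 1.452 mg/L as Cl₂.
Cl₂ equivalent: 1.452 mg/L × 49,800 L = 72.29 g.
Product at 59.1% available Cl: 72.29 / 0.591 = 122.3 g.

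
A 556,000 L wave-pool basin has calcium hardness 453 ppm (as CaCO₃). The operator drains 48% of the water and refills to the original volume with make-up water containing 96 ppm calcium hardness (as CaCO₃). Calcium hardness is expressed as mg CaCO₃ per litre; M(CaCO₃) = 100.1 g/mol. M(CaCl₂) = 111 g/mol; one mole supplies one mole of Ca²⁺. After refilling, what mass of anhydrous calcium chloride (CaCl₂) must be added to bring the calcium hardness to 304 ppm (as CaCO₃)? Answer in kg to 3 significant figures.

13.8 kg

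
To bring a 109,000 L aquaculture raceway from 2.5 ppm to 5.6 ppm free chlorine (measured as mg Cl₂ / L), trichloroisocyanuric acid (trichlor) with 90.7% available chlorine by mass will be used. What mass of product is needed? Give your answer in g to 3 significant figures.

373 g

Chlorine deficit: 5.6 − 2.5 = 3.1 ppm = 3.1 mg/L as Cl₂.
Cl₂ equivalent needed: 3.1 mg/L × 109,000 L = 337,900 mg = 337.9 g.
Product at 90.7% available chlorine: 337.9 / 0.907 = 372.5 g.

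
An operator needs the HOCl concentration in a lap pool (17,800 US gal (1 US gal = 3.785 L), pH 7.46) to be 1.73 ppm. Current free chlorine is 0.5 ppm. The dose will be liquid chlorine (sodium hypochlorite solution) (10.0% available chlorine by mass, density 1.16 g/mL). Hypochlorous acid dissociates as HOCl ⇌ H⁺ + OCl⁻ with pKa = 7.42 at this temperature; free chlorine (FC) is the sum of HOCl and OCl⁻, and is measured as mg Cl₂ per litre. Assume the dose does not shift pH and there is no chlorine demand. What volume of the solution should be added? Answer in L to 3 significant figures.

Volume: 17,800 US gal × 3.785 L/gal = 67,373 L.
[OCl⁻]/[HOCl] = 10^(pH − pKa) = 10^(7.46 − 7.42) = 1.096; fraction as HOCl = 1/(1 + 1.096) = 0.477.
Free chlorine required for 1.73 ppm HOCl: 1.73 / 0.477 = 3.627 ppm.
FC to add: 3.627 − 0.5 = 3.127 mg/L as Cl₂.
Cl₂ equivalent: 3.127 mg/L × 67,373 L = 210.7 g.
Product at 10.0% available Cl: 210.7 / 0.1 = 2107 g.
Volume: 2107 g ÷ 1.16 g/mL = 1816 mL.

1.82 L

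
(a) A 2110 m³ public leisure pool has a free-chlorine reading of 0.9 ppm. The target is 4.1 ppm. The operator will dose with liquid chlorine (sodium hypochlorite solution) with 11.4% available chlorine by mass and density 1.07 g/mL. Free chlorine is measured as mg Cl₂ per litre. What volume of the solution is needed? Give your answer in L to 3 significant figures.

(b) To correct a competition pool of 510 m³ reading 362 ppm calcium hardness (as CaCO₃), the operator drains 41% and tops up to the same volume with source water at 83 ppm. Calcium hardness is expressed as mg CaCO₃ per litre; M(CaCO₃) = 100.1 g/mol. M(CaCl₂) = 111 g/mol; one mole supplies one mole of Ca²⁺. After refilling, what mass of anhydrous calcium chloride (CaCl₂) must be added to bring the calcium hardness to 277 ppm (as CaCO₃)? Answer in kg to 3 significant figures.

(a) Volume: 2110 m³ = 2,110,000 L.
(a) Chlorine deficit: 4.1 − 0.9 = 3.2 ppm = 3.2 mg/L as Cl₂.
(a) Cl₂ equivalent needed: 3.2 mg/L × 2,110,000 L = 6,752,000 mg = 6752 g.
(a) Product at 11.4% available chlorine: 6752 / 0.114 = 59,230 g.
(a) Volume at density 1.07 g/mL: 59,230 g ÷ 1.07 g/mL = 55,350 mL.

(b) Volume: 510 m³ = 510,000 L.
(b) After draining 41% and refilling: 362 × 0.59 + 83 × 0.41 = 247.61 ppm.
(b) Deficit to target: 277 − 247.61 = 29.39 mg/L.
(b) As CaCO₃: 29.39 mg/L × 510,000 L = 14,990 g; ÷ 100.1 = 149.7 mol Ca²⁺.
(b) Mass: 149.7 × 111 = 16,620 g.

(a) 55.4 L; (b) 16.6 kg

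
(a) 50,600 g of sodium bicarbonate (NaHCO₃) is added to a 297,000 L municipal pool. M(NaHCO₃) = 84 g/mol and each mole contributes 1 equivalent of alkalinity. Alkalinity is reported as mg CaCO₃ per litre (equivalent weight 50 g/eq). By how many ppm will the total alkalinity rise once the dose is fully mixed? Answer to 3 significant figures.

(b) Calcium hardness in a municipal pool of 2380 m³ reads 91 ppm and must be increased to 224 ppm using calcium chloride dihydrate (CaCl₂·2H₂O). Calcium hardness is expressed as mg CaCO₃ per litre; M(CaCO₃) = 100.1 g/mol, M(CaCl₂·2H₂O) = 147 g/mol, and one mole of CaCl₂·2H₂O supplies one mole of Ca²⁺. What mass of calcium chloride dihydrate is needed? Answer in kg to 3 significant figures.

(a) Moles of NaHCO₃: 50,600 g ÷ 84 g/mol = 602.4 mol → 602.4 eq of alkalinity.
(a) As CaCO₃: 602.4 eq × 50 g/eq = 30,120 g.
(a) Rise: 30,120 g / 297,000 L × 1000 = 101.4 mg/L.

(b) Volume: 2380 m³ = 2,380,000 L.
(b) Hardness to add: (224 − 91) = 133 mg/L as CaCO₃ × 2,380,000 L = 316,500 g as CaCO₃.
(b) Moles of Ca²⁺ (1 mol Ca²⁺ ≡ 1 mol CaCO₃): 316,500 / 100.1 g/mol = 3162 mol.
(b) Mass of CaCl₂·2H₂O: 3162 × 147 = 464,800 g.

(a) 101 ppm; (b) 465 kg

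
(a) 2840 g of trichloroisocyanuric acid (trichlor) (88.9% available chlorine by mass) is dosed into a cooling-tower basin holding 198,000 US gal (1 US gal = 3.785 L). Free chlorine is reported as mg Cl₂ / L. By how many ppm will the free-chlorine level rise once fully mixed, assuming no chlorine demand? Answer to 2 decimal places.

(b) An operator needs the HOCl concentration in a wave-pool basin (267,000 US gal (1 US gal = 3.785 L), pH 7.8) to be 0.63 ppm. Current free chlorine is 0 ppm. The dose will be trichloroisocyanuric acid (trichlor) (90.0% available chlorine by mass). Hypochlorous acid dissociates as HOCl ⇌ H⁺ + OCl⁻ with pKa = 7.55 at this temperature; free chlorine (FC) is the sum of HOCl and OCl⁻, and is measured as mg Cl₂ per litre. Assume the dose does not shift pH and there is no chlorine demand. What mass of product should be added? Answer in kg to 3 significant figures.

(a) 3.37 ppm; (b) 1.97 kg

(a) Volume: 198,000 US gal × 3.785 L/gal = 749,430 L.
(a) Available chlorine delivered: 2840 g × 0.889 = 2525 g as Cl₂.
(a) Concentration rise: 2525 g / 749,430 L = 3.369 mg/L = 3.37 ppm.

(b) Volume: 267,000 US gal × 3.785 L/gal = 1,010,595 L.
(b) [OCl⁻]/[HOCl] = 10^(pH − pKa) = 10^(7.8 − 7.55) = 1.778; fraction as HOCl = 1/(1 + 1.778) = 0.3599.
(b) Free chlorine required for 0.63 ppm HOCl: 0.63 / 0.3599 = 1.75 ppm.
(b) FC to add: 1.75 − 0 = 1.75 mg/L as Cl₂.
(b) Cl₂ equivalent: 1.75 mg/L × 1,010,595 L = 1769 g.
(b) Product at 90.0% available Cl: 1769 / 0.9 = 1965 g.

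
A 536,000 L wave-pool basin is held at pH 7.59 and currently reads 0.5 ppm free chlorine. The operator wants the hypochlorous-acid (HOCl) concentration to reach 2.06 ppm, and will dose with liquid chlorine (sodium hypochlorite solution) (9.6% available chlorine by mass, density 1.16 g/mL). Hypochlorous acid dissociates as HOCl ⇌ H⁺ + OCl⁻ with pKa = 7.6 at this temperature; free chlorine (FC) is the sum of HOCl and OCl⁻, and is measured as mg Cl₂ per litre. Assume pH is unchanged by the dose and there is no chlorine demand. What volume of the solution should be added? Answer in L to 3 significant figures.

[OCl⁻]/[HOCl] = 10^(pH − pKa) = 10^(7.59 − 7.6) = 0.9772; fraction as HOCl = 1/(1 + 0.9772) = 0.5058.
Free chlorine required for 2.06 ppm HOCl: 2.06 / 0.5058 = 4.073 ppm.
FC to add: 4.073 − 0.5 = 3.573 mg/L as Cl₂.
Cl₂ equivalent: 3.573 mg/L × 536,000 L = 1915 g.
Product at 9.6% available Cl: 1915 / 0.096 = 19,950 g.
Volume: 19,950 g ÷ 1.16 g/mL = 17,200 mL.

17.2 L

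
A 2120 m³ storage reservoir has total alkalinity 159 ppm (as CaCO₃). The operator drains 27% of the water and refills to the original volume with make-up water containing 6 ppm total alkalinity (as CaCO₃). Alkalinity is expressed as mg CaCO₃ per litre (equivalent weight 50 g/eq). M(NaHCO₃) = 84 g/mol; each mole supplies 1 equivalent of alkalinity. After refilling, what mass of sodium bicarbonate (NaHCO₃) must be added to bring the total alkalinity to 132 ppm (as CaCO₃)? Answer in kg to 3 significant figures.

51.0 kg

Volume: 2120 m³ = 2,120,000 L.
After draining 27% and refilling: 159 × 0.73 + 6 × 0.27 = 117.69 ppm.
Deficit to target: 132 − 117.69 = 14.31 mg/L.
As CaCO₃: 14.31 mg/L × 2,120,000 L = 30,340 g; ÷ 50 g/eq ÷ 1 = 606.7 mol NaHCO₃.
Mass: 606.7 × 84 = 50,970 g.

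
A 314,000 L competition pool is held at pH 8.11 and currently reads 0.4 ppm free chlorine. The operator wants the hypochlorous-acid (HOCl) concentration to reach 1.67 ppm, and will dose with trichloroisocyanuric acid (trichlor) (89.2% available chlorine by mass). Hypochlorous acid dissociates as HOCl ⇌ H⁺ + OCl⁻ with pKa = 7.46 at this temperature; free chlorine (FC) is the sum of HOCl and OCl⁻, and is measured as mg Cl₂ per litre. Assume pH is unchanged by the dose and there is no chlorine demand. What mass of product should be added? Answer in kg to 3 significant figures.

[OCl⁻]/[HOCl] = 10^(pH − pKa) = 10^(8.11 − 7.46) = 4.467; fraction as HOCl = 1/(1 + 4.467) = 0.1829.
Free chlorine required for 1.67 ppm HOCl: 1.67 / 0.1829 = 9.13 ppm.
FC to add: 9.13 − 0.4 = 8.73 mg/L as Cl₂.
Cl₂ equivalent: 8.73 mg/L × 314,000 L = 2741 g.
Product at 89.2% available Cl: 2741 / 0.892 = 3073 g.

3.07 kg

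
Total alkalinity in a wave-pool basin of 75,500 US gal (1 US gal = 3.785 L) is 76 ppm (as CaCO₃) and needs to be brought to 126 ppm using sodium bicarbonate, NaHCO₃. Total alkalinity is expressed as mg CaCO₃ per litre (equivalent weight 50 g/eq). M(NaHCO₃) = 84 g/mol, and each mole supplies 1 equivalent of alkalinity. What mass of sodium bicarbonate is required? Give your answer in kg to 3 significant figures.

Volume: 75,500 US gal × 3.785 L/gal = 285,768 L.
Alkalinity to add: (126 − 76) = 50 mg/L as CaCO₃ × 285,768 L = 14,290 g as CaCO₃.
Equivalents: 14,290 g ÷ 50 g/eq = 285.8 eq.
NaHCO₃ supplies 1 eq per mole → 285.8 mol.
Mass: 285.8 mol × 84 g/mol = 24,000 g.

24.0 kg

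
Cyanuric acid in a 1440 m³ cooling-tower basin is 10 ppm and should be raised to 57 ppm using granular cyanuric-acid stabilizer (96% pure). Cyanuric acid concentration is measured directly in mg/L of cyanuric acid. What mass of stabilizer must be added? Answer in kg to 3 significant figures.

Volume: 1440 m³ = 1,440,000 L.
CYA to add: (57 − 10) = 47 mg/L × 1,440,000 L = 67,680 g cyanuric acid.
At 96% purity: 67,680 / 0.96 = 70,500 g product.

70.5 kg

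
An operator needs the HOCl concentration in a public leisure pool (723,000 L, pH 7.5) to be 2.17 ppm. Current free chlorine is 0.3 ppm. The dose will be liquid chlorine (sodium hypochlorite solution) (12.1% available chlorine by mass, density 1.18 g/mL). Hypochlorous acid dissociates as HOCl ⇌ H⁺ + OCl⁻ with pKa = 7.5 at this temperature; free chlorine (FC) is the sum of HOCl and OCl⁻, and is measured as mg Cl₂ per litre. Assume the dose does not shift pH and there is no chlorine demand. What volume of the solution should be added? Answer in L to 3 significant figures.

[OCl⁻]/[HOCl] = 10^(pH − pKa) = 10^(7.5 − 7.5) = 1; fraction as HOCl = 1/(1 + 1) = 0.5.
Free chlorine required for 2.17 ppm HOCl: 2.17 / 0.5 = 4.34 ppm.
FC to add: 4.34 − 0.3 = 4.04 mg/L as Cl₂.
Cl₂ equivalent: 4.04 mg/L × 723,000 L = 2921 g.
Product at 12.1% available Cl: 2921 / 0.121 = 24,140 g.
Volume: 24,140 g ÷ 1.18 g/mL = 20,460 mL.

20.5 L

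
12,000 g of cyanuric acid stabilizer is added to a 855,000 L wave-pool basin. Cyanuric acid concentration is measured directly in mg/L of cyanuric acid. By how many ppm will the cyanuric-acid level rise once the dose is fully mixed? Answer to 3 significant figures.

14.0 ppm

Rise: 12,000 g / 855,000 L × 1000 = 14.04 mg/L.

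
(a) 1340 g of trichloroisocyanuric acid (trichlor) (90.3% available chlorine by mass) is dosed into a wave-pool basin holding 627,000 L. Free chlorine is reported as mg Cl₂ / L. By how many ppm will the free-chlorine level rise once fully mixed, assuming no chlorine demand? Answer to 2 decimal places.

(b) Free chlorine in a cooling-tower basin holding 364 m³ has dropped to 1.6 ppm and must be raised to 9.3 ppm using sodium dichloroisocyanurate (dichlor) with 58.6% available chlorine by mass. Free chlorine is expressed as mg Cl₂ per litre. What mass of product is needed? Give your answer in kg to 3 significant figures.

(a) 1.93 ppm; (b) 4.78 kg

(a) Available chlorine delivered: 1340 g × 0.903 = 1210 g as Cl₂.
(a) Concentration rise: 1210 g / 627,000 L = 1.93 mg/L = 1.93 ppm.

(b) Volume: 364 m³ = 364,000 L.
(b) Chlorine deficit: 9.3 − 1.6 = 7.7 ppm = 7.7 mg/L as Cl₂.
(b) Cl₂ equivalent needed: 7.7 mg/L × 364,000 L = 2,803,000 mg = 2803 g.
(b) Product at 58.6% available chlorine: 2803 / 0.586 = 4783 g.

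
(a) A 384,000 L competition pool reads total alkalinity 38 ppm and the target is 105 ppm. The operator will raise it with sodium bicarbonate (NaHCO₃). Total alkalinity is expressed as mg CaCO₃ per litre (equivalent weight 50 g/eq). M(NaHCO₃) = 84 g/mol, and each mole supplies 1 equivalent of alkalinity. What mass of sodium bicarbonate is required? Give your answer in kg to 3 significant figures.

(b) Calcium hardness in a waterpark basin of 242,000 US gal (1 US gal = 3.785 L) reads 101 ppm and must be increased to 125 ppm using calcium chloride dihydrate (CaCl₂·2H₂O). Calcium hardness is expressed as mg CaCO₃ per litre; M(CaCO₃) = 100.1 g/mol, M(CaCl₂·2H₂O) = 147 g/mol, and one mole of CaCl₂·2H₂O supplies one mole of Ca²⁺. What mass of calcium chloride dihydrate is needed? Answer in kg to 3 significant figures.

(a) Alkalinity to add: (105 − 38) = 67 mg/L as CaCO₃ × 384,000 L = 25,730 g as CaCO₃.
(a) Equivalents: 25,730 g ÷ 50 g/eq = 514.6 eq.
(a) NaHCO₃ supplies 1 eq per mole → 514.6 mol.
(a) Mass: 514.6 mol × 84 g/mol = 43,220 g.

(b) Volume: 242,000 US gal × 3.785 L/gal = 915,970 L.
(b) Hardness to add: (125 − 101) = 24 mg/L as CaCO₃ × 915,970 L = 21,980 g as CaCO₃.
(b) Moles of Ca²⁺ (1 mol Ca²⁺ ≡ 1 mol CaCO₃): 21,980 / 100.1 g/mol = 219.6 mol.
(b) Mass of CaCl₂·2H₂O: 219.6 × 147 = 32,280 g.

(a) 43.2 kg; (b) 32.3 kg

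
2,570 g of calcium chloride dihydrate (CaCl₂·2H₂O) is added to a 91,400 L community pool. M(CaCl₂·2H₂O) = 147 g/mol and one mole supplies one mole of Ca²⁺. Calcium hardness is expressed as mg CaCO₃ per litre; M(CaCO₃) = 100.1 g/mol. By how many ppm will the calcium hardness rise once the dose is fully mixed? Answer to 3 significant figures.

19.1 ppm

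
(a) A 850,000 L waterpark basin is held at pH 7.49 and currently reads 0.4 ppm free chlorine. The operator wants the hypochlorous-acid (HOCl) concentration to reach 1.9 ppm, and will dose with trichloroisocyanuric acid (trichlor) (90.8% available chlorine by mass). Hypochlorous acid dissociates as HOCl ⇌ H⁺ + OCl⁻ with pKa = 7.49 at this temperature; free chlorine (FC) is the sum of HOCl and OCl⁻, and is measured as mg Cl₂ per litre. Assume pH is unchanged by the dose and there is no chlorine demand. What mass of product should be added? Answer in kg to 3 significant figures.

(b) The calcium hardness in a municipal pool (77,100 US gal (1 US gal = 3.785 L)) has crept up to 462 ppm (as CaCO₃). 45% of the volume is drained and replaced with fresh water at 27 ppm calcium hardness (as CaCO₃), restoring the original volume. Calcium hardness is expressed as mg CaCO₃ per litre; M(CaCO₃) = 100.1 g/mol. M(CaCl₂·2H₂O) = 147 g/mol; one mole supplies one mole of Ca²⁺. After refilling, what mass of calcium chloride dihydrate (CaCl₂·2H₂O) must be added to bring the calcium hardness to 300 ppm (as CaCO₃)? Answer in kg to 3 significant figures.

(a) [OCl⁻]/[HOCl] = 10^(pH − pKa) = 10^(7.49 − 7.49) = 1; fraction as HOCl = 1/(1 + 1) = 0.5.
(a) Free chlorine required for 1.9 ppm HOCl: 1.9 / 0.5 = 3.8 ppm.
(a) FC to add: 3.8 − 0.4 = 3.4 mg/L as Cl₂.
(a) Cl₂ equivalent: 3.4 mg/L × 850,000 L = 2890 g.
(a) Product at 90.8% available Cl: 2890 / 0.908 = 3183 g.

(b) Volume: 77,100 US gal × 3.785 L/gal = 291,824 L.
(b) After draining 45% and refilling: 462 × 0.55 + 27 × 0.45 = 266.25 ppm.
(b) Deficit to target: 300 − 266.25 = 33.75 mg/L.
(b) As CaCO₃: 33.75 mg/L × 291,824 L = 9849 g; ÷ 100.1 = 98.39 mol Ca²⁺.
(b) Mass: 98.39 × 147 = 14,460 g.

(a) 3.18 kg; (b) 14.5 kg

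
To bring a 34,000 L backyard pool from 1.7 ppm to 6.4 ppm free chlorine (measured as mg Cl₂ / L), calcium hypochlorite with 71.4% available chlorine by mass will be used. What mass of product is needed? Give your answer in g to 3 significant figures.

Chlorine deficit: 6.4 − 1.7 = 4.7 ppm = 4.7 mg/L as Cl₂.
Cl₂ equivalent needed: 4.7 mg/L × 34,000 L = 159,800 mg = 159.8 g.
Product at 71.4% available chlorine: 159.8 / 0.714 = 223.8 g.

224 g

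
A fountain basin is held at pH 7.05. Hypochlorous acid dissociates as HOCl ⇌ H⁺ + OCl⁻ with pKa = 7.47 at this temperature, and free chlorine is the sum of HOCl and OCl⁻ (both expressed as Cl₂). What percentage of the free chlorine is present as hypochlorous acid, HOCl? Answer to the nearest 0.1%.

[OCl⁻]/[HOCl] = 10^(pH − pKa) = 10^(7.05 − 7.47) = 10^-0.42 = 0.3802.
Fraction as HOCl = 1 / (1 + 0.3802) = 0.7245.

72.5%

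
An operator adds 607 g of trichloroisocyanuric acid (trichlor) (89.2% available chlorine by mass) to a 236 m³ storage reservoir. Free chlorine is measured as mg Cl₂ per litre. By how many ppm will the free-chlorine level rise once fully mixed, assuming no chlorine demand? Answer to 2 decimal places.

2.29 ppm

Volume: 236 m³ = 236,000 L.
Available chlorine delivered: 607 g × 0.892 = 541.4 g as Cl₂.
Concentration rise: 541.4 g / 236,000 L = 2.294 mg/L = 2.29 ppm.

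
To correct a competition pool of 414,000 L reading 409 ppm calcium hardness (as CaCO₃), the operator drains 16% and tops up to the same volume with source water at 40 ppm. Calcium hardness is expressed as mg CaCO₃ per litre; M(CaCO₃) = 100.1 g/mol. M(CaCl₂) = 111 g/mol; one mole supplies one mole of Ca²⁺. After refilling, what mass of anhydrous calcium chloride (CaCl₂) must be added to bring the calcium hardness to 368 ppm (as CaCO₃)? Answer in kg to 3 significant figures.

8.28 kg

After draining 16% and refilling: 409 × 0.84 + 40 × 0.16 = 349.96 ppm.
Deficit to target: 368 − 349.96 = 18.04 mg/L.
As CaCO₃: 18.04 mg/L × 414,000 L = 7469 g; ÷ 100.1 = 74.61 mol Ca²⁺.
Mass: 74.61 × 111 = 8282 g.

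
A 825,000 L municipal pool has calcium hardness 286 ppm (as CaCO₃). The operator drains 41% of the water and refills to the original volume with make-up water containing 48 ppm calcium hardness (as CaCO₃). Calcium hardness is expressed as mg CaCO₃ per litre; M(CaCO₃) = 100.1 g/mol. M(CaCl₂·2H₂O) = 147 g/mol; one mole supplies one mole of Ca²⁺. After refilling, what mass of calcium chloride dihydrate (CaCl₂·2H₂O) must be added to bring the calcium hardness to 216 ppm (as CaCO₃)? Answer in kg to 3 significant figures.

33.4 kg

After draining 41% and refilling: 286 × 0.59 + 48 × 0.41 = 188.42 ppm.
Deficit to target: 216 − 188.42 = 27.58 mg/L.
As CaCO₃: 27.58 mg/L × 825,000 L = 22,750 g; ÷ 100.1 = 227.3 mol Ca²⁺.
Mass: 227.3 × 147 = 33,410 g.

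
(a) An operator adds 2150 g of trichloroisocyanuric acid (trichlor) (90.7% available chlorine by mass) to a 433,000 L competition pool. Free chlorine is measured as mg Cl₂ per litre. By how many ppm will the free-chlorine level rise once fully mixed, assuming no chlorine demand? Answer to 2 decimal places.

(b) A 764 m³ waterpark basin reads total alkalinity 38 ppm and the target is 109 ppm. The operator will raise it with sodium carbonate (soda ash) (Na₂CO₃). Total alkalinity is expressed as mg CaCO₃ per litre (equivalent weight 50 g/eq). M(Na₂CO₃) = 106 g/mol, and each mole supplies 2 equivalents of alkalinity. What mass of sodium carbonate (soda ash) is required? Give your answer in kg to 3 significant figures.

(a) Available chlorine delivered: 2150 g × 0.907 = 1950 g as Cl₂.
(a) Concentration rise: 1950 g / 433,000 L = 4.504 mg/L = 4.50 ppm.

(b) Volume: 764 m³ = 764,000 L.
(b) Alkalinity to add: (109 − 38) = 71 mg/L as CaCO₃ × 764,000 L = 54,240 g as CaCO₃.
(b) Equivalents: 54,240 g ÷ 50 g/eq = 1085 eq.
(b) Each mole of Na₂CO₃ supplies 2 eq, so 1085 / 2 = 542.4 mol.
(b) Mass: 542.4 mol × 106 g/mol = 57,500 g.

(a) 4.50 ppm; (b) 57.5 kg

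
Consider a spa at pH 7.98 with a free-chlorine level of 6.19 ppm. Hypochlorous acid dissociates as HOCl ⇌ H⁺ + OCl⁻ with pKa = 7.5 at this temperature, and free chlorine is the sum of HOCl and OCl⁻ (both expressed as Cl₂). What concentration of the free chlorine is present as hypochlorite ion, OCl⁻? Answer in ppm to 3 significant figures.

[OCl⁻]/[HOCl] = 10^(pH − pKa) = 10^(7.98 − 7.5) = 10^0.48 = 3.02.
Fraction as HOCl = 1 / (1 + 3.02) = 0.2488.
OCl⁻ = (1 − 0.2488) × 6.19 ppm = 4.65 ppm.

4.65 ppm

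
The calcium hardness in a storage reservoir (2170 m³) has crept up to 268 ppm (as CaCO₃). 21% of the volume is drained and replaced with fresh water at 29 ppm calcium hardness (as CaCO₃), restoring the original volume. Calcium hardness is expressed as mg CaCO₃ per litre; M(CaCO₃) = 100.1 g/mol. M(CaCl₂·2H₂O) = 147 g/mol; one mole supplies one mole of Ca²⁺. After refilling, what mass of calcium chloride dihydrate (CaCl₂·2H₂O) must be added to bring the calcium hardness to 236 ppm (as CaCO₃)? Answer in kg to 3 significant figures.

58.0 kg

Volume: 2170 m³ = 2,170,000 L.
After draining 21% and refilling: 268 × 0.79 + 29 × 0.21 = 217.81 ppm.
Deficit to target: 236 − 217.81 = 18.19 mg/L.
As CaCO₃: 18.19 mg/L × 2,170,000 L = 39,470 g; ÷ 100.1 = 394.3 mol Ca²⁺.
Mass: 394.3 × 147 = 57,970 g.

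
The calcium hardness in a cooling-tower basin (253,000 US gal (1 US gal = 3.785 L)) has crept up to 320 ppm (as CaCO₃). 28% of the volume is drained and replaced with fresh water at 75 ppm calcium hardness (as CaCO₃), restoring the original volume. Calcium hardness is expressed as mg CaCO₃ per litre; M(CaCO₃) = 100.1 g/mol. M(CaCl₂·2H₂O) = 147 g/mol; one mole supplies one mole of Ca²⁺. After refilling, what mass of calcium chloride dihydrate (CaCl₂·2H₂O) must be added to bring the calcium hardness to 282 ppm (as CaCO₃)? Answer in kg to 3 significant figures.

43.0 kg

Volume: 253,000 US gal × 3.785 L/gal = 957,605 L.
After draining 28% and refilling: 320 × 0.72 + 75 × 0.28 = 251.4 ppm.
Deficit to target: 282 − 251.4 = 30.6 mg/L.
As CaCO₃: 30.6 mg/L × 957,605 L = 29,300 g; ÷ 100.1 = 292.7 mol Ca²⁺.
Mass: 292.7 × 147 = 43,030 g.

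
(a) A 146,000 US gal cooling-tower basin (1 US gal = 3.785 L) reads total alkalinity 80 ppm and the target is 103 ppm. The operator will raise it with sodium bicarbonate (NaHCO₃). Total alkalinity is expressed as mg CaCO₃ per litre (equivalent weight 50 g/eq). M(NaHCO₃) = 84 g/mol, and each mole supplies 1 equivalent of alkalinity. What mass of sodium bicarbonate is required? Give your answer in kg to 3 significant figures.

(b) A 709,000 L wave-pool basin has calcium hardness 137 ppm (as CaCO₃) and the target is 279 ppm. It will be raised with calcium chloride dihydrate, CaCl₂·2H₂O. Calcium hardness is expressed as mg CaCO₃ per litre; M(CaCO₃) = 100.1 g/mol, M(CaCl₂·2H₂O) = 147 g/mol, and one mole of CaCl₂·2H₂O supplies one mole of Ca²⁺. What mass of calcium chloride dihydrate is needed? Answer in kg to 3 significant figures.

(a) 21.4 kg; (b) 148 kg

(a) Volume: 146,000 US gal × 3.785 L/gal = 552,610 L.
(a) Alkalinity to add: (103 − 80) = 23 mg/L as CaCO₃ × 552,610 L = 12,710 g as CaCO₃.
(a) Equivalents: 12,710 g ÷ 50 g/eq = 254.2 eq.
(a) NaHCO₃ supplies 1 eq per mole → 254.2 mol.
(a) Mass: 254.2 mol × 84 g/mol = 21,350 g.

(b) Hardness to add: (279 − 137) = 142 mg/L as CaCO₃ × 709,000 L = 100,700 g as CaCO₃.
(b) Moles of Ca²⁺ (1 mol Ca²⁺ ≡ 1 mol CaCO₃): 100,700 / 100.1 g/mol = 1006 mol.
(b) Mass of CaCl₂·2H₂O: 1006 × 147 = 147,800 g.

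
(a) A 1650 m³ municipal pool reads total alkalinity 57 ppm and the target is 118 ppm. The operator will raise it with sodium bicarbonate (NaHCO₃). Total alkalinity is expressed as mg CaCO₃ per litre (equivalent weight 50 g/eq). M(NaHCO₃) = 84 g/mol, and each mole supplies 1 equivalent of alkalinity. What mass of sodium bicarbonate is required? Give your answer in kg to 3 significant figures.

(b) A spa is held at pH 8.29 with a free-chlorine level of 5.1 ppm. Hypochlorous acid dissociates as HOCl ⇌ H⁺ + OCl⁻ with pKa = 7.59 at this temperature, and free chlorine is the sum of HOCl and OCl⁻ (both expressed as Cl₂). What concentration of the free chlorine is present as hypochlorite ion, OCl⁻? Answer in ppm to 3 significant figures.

(a) 169 kg; (b) 4.25 ppm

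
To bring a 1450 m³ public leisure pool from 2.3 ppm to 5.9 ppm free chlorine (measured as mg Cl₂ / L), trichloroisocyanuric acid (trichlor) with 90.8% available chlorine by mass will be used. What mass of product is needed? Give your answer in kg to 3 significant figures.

5.75 kg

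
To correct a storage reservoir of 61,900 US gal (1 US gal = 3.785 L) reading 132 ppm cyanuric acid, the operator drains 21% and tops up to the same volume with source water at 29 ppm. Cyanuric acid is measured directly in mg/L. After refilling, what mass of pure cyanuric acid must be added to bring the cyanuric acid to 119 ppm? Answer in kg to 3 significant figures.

Volume: 61,900 US gal × 3.785 L/gal = 234,292 L.
After draining 21% and refilling: 132 × 0.79 + 29 × 0.21 = 110.37 ppm.
Deficit to target: 119 − 110.37 = 8.63 mg/L.
Mass: 8.63 mg/L × 234,292 L = 2022 g cyanuric acid.

2.02 kg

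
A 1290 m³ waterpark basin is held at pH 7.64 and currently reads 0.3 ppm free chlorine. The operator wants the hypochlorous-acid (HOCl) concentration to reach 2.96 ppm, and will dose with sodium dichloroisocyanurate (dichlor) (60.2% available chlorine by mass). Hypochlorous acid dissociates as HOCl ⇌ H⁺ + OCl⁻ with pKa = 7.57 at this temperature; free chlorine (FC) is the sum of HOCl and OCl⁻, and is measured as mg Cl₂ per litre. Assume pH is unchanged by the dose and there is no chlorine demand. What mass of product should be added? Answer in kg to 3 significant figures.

13.2 kg

Volume: 1290 m³ = 1,290,000 L.
[OCl⁻]/[HOCl] = 10^(pH − pKa) = 10^(7.64 − 7.57) = 1.175; fraction as HOCl = 1/(1 + 1.175) = 0.4598.
Free chlorine required for 2.96 ppm HOCl: 2.96 / 0.4598 = 6.438 ppm.
FC to add: 6.438 − 0.3 = 6.138 mg/L as Cl₂.
Cl₂ equivalent: 6.138 mg/L × 1,290,000 L = 7918 g.
Product at 60.2% available Cl: 7918 / 0.602 = 13,150 g.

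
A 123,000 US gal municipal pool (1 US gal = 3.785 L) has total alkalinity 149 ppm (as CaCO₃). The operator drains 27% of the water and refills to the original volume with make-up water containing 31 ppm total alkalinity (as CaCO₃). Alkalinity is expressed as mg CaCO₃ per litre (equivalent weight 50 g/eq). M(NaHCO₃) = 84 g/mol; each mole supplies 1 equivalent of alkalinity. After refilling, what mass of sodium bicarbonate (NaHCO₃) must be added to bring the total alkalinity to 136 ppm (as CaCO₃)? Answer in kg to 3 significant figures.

Volume: 123,000 US gal × 3.785 L/gal = 465,555 L.
After draining 27% and refilling: 149 × 0.73 + 31 × 0.27 = 117.14 ppm.
Deficit to target: 136 − 117.14 = 18.86 mg/L.
As CaCO₃: 18.86 mg/L × 465,555 L = 8780 g; ÷ 50 g/eq ÷ 1 = 175.6 mol NaHCO₃.
Mass: 175.6 × 84 = 14,750 g.

14.8 kg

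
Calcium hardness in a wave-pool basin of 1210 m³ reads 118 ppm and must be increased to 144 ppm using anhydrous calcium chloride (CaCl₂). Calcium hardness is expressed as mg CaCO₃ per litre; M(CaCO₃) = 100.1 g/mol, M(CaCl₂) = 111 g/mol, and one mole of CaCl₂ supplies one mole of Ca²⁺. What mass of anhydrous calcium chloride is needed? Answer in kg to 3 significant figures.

34.9 kg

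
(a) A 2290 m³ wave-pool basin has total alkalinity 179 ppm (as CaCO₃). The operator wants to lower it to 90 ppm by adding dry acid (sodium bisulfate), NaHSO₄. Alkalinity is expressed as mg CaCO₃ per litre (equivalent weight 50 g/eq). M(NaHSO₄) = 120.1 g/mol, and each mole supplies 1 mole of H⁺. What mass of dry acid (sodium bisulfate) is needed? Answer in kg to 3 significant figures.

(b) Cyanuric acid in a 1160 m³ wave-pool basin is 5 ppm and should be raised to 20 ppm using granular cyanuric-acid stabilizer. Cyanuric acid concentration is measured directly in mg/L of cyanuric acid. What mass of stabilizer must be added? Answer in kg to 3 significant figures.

(a) 490 kg; (b) 17.4 kg

(a) Volume: 2290 m³ = 2,290,000 L.
(a) Alkalinity to neutralize: (179 − 90) = 89 mg/L as CaCO₃ × 2,290,000 L = 203,800 g as CaCO₃.
(a) Equivalents of H⁺ required: 203,800 ÷ 50 g/eq = 4076 eq = 4076 mol NaHSO₄.
(a) Mass of NaHSO₄: 4076 × 120.1 = 489,600 g.

(b) Volume: 1160 m³ = 1,160,000 L.
(b) CYA to add: (20 − 5) = 15 mg/L × 1,160,000 L = 17,400 g cyanuric acid.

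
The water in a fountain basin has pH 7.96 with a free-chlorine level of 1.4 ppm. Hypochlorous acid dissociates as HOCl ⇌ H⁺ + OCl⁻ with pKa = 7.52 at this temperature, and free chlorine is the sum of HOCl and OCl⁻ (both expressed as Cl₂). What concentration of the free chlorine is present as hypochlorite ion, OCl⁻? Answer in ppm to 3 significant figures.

1.03 ppm

[OCl⁻]/[HOCl] = 10^(pH − pKa) = 10^(7.96 − 7.52) = 10^0.44 = 2.754.
Fraction as HOCl = 1 / (1 + 2.754) = 0.2664.
OCl⁻ = (1 − 0.2664) × 1.4 ppm = 1.027 ppm.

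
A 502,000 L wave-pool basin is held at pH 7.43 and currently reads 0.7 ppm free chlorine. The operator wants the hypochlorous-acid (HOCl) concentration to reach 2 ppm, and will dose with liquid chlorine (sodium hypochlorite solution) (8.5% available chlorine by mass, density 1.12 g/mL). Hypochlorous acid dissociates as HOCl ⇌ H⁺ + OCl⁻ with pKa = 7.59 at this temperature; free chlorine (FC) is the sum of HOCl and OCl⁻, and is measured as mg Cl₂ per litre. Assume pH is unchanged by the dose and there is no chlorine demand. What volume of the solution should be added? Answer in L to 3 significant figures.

[OCl⁻]/[HOCl] = 10^(pH − pKa) = 10^(7.43 − 7.59) = 0.6918; fraction as HOCl = 1/(1 + 0.6918) = 0.5911.
Free chlorine required for 2 ppm HOCl: 2 / 0.5911 = 3.384 ppm.
FC to add: 3.384 − 0.7 = 2.684 mg/L as Cl₂.
Cl₂ equivalent: 2.684 mg/L × 502,000 L = 1347 g.
Product at 8.5% available Cl: 1347 / 0.085 = 15,850 g.
Volume: 15,850 g ÷ 1.12 g/mL = 14,150 mL.

14.2 L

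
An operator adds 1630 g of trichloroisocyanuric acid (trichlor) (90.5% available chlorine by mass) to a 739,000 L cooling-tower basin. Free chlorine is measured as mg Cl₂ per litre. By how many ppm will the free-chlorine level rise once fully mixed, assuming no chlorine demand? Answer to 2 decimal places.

2.00 ppm

Available chlorine delivered: 1630 g × 0.905 = 1475 g as Cl₂.
Concentration rise: 1475 g / 739,000 L = 1.996 mg/L = 2.00 ppm.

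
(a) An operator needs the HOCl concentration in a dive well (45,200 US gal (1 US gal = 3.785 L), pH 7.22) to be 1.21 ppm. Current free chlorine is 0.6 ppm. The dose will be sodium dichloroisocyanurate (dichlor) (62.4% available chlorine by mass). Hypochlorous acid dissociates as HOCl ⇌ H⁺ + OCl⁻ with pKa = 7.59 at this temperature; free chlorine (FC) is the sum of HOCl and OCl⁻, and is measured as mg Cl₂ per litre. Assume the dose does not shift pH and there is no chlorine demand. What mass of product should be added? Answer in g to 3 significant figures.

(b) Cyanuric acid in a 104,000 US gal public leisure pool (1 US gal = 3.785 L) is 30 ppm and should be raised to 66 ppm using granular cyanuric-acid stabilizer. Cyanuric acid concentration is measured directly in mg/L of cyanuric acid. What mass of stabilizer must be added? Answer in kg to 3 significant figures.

(a) 309 g; (b) 14.2 kg

(a) Volume: 45,200 US gal × 3.785 L/gal = 171,082 L.
(a) [OCl⁻]/[HOCl] = 10^(pH − pKa) = 10^(7.22 − 7.59) = 0.4266; fraction as HOCl = 1/(1 + 0.4266) = 0.701.
(a) Free chlorine required for 1.21 ppm HOCl: 1.21 / 0.701 = 1.726 ppm.
(a) FC to add: 1.726 − 0.6 = 1.126 mg/L as Cl₂.
(a) Cl₂ equivalent: 1.126 mg/L × 171,082 L = 192.7 g.
(a) Product at 62.4% available Cl: 192.7 / 0.624 = 308.8 g.

(b) Volume: 104,000 US gal × 3.785 L/gal = 393,640 L.
(b) CYA to add: (66 − 30) = 36 mg/L × 393,640 L = 14,170 g cyanuric acid.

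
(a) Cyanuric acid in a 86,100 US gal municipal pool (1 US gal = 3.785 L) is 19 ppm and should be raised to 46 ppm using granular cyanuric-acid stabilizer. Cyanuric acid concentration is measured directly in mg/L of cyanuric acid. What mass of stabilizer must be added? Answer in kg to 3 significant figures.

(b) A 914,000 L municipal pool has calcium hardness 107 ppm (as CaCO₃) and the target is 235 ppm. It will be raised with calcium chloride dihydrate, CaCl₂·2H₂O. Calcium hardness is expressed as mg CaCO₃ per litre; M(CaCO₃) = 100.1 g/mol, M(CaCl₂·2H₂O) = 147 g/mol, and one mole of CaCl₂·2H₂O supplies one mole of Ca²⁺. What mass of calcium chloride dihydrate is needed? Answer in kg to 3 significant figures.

(a) Volume: 86,100 US gal × 3.785 L/gal = 325,888 L.
(a) CYA to add: (46 − 19) = 27 mg/L × 325,888 L = 8799 g cyanuric acid.

(b) Hardness to add: (235 − 107) = 128 mg/L as CaCO₃ × 914,000 L = 117,000 g as CaCO₃.
(b) Moles of Ca²⁺ (1 mol Ca²⁺ ≡ 1 mol CaCO₃): 117,000 / 100.1 g/mol = 1169 mol.
(b) Mass of CaCl₂·2H₂O: 1169 × 147 = 171,800 g.

(a) 8.80 kg; (b) 172 kg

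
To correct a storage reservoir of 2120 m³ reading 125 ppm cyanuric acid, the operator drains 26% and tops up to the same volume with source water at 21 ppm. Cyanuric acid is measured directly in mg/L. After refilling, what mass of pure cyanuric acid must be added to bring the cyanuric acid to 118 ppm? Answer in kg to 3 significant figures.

Volume: 2120 m³ = 2,120,000 L.
After draining 26% and refilling: 125 × 0.74 + 21 × 0.26 = 97.96 ppm.
Deficit to target: 118 − 97.96 = 20.04 mg/L.
Mass: 20.04 mg/L × 2,120,000 L = 42,480 g cyanuric acid.

42.5 kg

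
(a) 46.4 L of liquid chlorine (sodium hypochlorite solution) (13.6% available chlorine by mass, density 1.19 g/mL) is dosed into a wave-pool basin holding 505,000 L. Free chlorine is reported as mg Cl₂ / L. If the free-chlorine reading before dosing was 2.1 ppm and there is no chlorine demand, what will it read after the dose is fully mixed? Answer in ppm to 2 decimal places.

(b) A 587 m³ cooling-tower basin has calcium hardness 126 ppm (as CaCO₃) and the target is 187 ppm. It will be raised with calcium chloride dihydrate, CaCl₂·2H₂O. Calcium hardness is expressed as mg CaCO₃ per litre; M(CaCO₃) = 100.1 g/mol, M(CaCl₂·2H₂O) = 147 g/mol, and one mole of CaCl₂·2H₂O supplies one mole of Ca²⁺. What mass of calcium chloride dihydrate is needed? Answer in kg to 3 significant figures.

(a) 16.97 ppm; (b) 52.6 kg

(a) Mass of solution: 46.4 L × 1000 mL/L × 1.19 g/mL = 55,220 g.
(a) Available chlorine delivered: 55,220 g × 0.136 = 7509 g as Cl₂.
(a) Concentration rise: 7509 g / 505,000 L = 14.87 mg/L = 14.87 ppm.
(a) Final FC: 2.1 + 14.87 = 16.97 ppm.

(b) Volume: 587 m³ = 587,000 L.
(b) Hardness to add: (187 − 126) = 61 mg/L as CaCO₃ × 587,000 L = 35,810 g as CaCO₃.
(b) Moles of Ca²⁺ (1 mol Ca²⁺ ≡ 1 mol CaCO₃): 35,810 / 100.1 g/mol = 357.7 mol.
(b) Mass of CaCl₂·2H₂O: 357.7 × 147 = 52,580 g.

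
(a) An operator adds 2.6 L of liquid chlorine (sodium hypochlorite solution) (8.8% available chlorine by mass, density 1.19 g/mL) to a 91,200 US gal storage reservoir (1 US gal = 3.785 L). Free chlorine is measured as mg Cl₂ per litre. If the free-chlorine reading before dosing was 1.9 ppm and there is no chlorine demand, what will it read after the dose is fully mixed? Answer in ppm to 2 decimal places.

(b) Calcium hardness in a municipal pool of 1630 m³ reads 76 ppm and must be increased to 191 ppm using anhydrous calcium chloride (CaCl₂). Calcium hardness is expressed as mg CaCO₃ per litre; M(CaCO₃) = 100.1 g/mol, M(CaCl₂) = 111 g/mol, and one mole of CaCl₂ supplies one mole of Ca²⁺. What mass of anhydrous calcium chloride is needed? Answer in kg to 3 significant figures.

(a) Volume: 91,200 US gal × 3.785 L/gal = 345,192 L.
(a) Mass of solution: 2.6 L × 1000 mL/L × 1.19 g/mL = 3094 g.
(a) Available chlorine delivered: 3094 g × 0.088 = 272.3 g as Cl₂.
(a) Concentration rise: 272.3 g / 345,192 L = 0.7888 mg/L = 0.79 ppm.
(a) Final FC: 1.9 + 0.79 = 2.69 ppm.

(b) Volume: 1630 m³ = 1,630,000 L.
(b) Hardness to add: (191 − 76) = 115 mg/L as CaCO₃ × 1,630,000 L = 187,400 g as CaCO₃.
(b) Moles of Ca²⁺ (1 mol Ca²⁺ ≡ 1 mol CaCO₃): 187,400 / 100.1 g/mol = 1873 mol.
(b) Mass of CaCl₂: 1873 × 111 = 207,900 g.

(a) 2.69 ppm; (b) 208 kg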